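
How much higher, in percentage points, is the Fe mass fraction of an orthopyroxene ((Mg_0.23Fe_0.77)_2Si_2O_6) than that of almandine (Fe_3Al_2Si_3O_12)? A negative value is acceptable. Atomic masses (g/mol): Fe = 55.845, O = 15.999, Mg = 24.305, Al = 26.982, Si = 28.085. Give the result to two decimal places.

0.83 percentage points

M((Mg_0.23Fe_0.77)_2Si_2O_6) = 249.346 g/mol, so wt% Fe = 86.001/249.346 × 100 = 34.49%.
M(Fe_3Al_2Si_3O_12) = 497.742 g/mol, so wt% Fe = 167.535/497.742 × 100 = 33.66%.
34.49 − 33.66 = 0.83 pp.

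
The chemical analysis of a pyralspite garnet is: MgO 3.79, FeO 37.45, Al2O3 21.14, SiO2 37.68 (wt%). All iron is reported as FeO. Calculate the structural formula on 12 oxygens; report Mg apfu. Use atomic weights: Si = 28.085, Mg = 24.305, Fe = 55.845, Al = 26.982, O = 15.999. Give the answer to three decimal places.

MgO (M=40.304): mol = 0.09404; Mg = 0.09404, O = 0.09404.
FeO (M=71.844): mol = 0.52127; Fe = 0.52127, O = 0.52127.
Al2O3 (M=101.961): mol = 0.20733; Al = 0.41466, O = 0.62199.
SiO2 (M=60.083): mol = 0.62713; Si = 0.62713, O = 1.25426.
ΣO = 2.49156; factor = 12/ΣO = 4.81626.
Mg apfu = 0.09404 × 4.81626 = 0.453.

0.453 Mg apfu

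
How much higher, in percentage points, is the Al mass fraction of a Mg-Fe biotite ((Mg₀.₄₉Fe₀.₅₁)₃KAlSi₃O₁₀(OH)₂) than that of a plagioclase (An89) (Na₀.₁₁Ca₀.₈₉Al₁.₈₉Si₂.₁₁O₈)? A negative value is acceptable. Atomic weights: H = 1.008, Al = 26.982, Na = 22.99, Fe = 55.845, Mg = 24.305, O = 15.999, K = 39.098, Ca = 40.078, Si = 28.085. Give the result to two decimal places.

-12.65 percentage points

Al in (Mg₀.₄₉Fe₀.₅₁)₃KAlSi₃O₁₀(OH)₂: molar mass 465.510 g/mol; 1×26.982 = 26.982 g → 5.80 wt%.
Al in Na₀.₁₁Ca₀.₈₉Al₁.₈₉Si₂.₁₁O₈: molar mass 276.446 g/mol; 1.89×26.982 = 50.996 g → 18.45 wt%.
Difference = 5.80 − 18.45 = -12.65 percentage points.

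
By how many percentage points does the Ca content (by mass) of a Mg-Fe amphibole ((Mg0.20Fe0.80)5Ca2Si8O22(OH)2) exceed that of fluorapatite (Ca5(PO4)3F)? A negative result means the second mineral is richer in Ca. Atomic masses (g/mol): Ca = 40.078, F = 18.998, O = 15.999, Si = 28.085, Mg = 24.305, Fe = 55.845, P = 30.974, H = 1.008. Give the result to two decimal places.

M((Mg0.20Fe0.80)5Ca2Si8O22(OH)2) = 938.513 g/mol, so wt% Ca = 80.156/938.513 × 100 = 8.54%.
M(Ca5(PO4)3F) = 504.298 g/mol, so wt% Ca = 200.390/504.298 × 100 = 39.74%.
8.54 − 39.74 = -31.20 pp.

-31.20 percentage points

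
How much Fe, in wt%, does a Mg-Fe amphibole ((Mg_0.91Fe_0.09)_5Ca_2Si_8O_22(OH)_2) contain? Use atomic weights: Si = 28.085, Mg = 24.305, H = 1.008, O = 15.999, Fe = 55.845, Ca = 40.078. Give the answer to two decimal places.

M((Mg_0.91Fe_0.09)_5Ca_2Si_8O_22(OH)_2) = 826.546 g/mol.
Fe contributes 0.45 × 55.845 = 25.130 g per mole.
25.130/826.546 = 0.0304 → 3.04%.

3.04 wt%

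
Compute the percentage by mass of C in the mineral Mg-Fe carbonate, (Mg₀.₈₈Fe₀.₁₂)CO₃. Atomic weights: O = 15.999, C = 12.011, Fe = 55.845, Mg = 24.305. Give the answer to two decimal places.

13.63 wt%

Molar mass of (Mg₀.₈₈Fe₀.₁₂)CO₃: 0.88×24.305 + 0.12×55.845 + 1×12.011 + 3×15.999 = 88.098 g/mol.
Mass of C per formula unit: 1 × 12.011 = 12.011 g.
Weight fraction C = 12.011 / 88.098 = 0.1363.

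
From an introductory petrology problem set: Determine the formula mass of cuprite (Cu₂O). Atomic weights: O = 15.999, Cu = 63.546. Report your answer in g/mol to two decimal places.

M = 2(63.546) + 1(15.999)

143.09 g/mol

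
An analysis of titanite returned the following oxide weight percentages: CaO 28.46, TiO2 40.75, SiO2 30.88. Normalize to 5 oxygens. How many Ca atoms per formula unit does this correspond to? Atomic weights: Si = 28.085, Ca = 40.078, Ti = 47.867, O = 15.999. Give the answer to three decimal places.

0.993 Ca apfu

CaO (M=56.077): mol = 0.50752; Ca = 0.50752, O = 0.50752.
TiO2 (M=79.865): mol = 0.51024; Ti = 0.51024, O = 1.02048.
SiO2 (M=60.083): mol = 0.51396; Si = 0.51396, O = 1.02792.
ΣO = 2.55592; factor = 5/ΣO = 1.95624.
Ca apfu = 0.50752 × 1.95624 = 0.993.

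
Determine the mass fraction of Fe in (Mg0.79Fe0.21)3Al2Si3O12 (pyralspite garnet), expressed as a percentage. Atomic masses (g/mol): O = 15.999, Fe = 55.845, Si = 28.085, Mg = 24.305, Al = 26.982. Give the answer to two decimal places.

Formula mass = 2.37·24.305 + 0.63·55.845 + 2·26.982 + 3·28.085 + 12·15.999 = 422.992 g/mol, of which 35.182 g is Fe.
So Fe makes up 35.182/422.992 = 0.0832 of the mass, i.e. 8.32%.

8.32 mass %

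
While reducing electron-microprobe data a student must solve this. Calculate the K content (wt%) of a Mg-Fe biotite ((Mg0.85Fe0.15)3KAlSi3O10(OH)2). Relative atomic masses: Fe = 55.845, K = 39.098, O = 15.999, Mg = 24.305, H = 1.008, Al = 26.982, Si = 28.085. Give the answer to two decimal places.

9.06 wt%

M((Mg0.85Fe0.15)3KAlSi3O10(OH)2) = 431.447 g/mol.
K contributes 1 × 39.098 = 39.098 g per mole.
39.098/431.447 = 0.0906 → 9.06%.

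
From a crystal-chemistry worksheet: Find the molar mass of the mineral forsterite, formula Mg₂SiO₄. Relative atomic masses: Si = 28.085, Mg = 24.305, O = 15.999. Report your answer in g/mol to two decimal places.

140.69 g/mol

Mg: 2 × 24.305 = 48.6100
Si: 1 × 28.085 = 28.0850
O: 4 × 15.999 = 63.9960
Summing the contributions gives the formula mass.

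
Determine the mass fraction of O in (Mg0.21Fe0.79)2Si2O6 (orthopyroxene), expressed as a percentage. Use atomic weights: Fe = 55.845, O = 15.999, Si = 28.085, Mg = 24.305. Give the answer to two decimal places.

38.30 wt%

Molar mass of (Mg0.21Fe0.79)2Si2O6: 0.42·24.305 + 1.58·55.845 + 2·28.085 + 6·15.999 = 250.607 g/mol.
Mass of O per formula unit: 6 × 15.999 = 95.994 g.
Weight fraction O = 95.994 / 250.607 = 0.3830.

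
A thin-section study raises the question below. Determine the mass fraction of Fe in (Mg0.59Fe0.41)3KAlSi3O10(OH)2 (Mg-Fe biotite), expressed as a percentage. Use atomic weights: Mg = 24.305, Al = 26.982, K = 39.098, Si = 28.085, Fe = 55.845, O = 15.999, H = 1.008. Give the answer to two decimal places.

Molar mass of (Mg0.59Fe0.41)3KAlSi3O10(OH)2: 1.77×24.305 + 1.23×55.845 + 1×39.098 + 1×26.982 + 3×28.085 + 12×15.999 + 2×1.008 = 456.048 g/mol.
Mass of Fe per formula unit: 1.23 × 55.845 = 68.689 g.
Weight fraction Fe = 68.689 / 456.048 = 0.1506.

15.06 weight percent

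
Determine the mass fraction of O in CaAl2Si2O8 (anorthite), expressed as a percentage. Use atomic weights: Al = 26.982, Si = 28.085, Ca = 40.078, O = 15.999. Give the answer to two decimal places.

46.01 mass %

Molar mass of CaAl2Si2O8: 1*40.078 + 2*26.982 + 2*28.085 + 8*15.999 = 278.204 g/mol.
Mass of O per formula unit: 8 × 15.999 = 127.992 g.
Weight fraction O = 127.992 / 278.204 = 0.4601.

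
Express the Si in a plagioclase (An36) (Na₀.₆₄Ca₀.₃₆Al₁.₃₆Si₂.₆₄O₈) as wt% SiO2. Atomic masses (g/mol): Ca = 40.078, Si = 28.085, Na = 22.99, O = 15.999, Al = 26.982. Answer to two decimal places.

Formula mass = 267.974 g/mol.
2.64 Si → 2.6400 mol SiO2 per formula unit; M(SiO2) = 60.083, so SiO2 mass = 158.619 g.
158.619/267.974 × 100 = 59.19 wt%.

59.19 wt%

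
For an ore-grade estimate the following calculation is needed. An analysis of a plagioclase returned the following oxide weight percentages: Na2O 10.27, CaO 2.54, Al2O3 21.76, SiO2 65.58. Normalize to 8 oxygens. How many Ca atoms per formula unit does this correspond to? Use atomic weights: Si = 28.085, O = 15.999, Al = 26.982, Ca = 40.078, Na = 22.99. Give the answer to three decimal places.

0.119 Ca apfu

Na2O (M=61.979): mol = 0.16570; Na = 0.33140, O = 0.16570.
CaO (M=56.077): mol = 0.04529; Ca = 0.04529, O = 0.04529.
Al2O3 (M=101.961): mol = 0.21341; Al = 0.42682, O = 0.64023.
SiO2 (M=60.083): mol = 1.09149; Si = 1.09149, O = 2.18298.
ΣO = 3.03420; factor = 8/ΣO = 2.63661.
Ca apfu = 0.04529 × 2.63661 = 0.119.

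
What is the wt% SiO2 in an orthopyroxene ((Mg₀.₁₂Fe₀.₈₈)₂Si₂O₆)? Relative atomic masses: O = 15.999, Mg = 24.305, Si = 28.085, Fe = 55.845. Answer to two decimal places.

M((Mg₀.₁₂Fe₀.₈₈)₂Si₂O₆) = 256.284 g/mol; M(SiO2) = 60.083 g/mol.
Moles SiO2 per formula unit = 2 Si ÷ 1 = 2.0000.
SiO2 fraction = (2.0000 × 60.083) / 256.284 = 120.166/256.284 = 0.4689.

46.89 wt%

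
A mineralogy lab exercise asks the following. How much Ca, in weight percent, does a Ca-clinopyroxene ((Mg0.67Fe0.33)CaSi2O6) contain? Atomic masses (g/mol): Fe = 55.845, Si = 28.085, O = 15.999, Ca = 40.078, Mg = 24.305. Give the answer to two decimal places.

17.66 weight percent

Formula mass = 0.67·24.305 + 0.33·55.845 + 1·40.078 + 2·28.085 + 6·15.999 = 226.955 g/mol, of which 40.078 g is Ca.
So Ca makes up 40.078/226.955 = 0.1766 of the mass, i.e. 17.66%.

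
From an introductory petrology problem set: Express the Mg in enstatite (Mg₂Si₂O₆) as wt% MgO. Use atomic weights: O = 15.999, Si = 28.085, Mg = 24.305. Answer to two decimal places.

Molar mass of Mg₂Si₂O₆ = 2·24.305 + 2·28.085 + 6·15.999 = 200.774 g/mol.
Each formula unit contains 2 Mg, equivalent to 2/1 = 2.0000 mol MgO.
M(MgO) = 1×24.305 + 1×15.999 = 40.304 g/mol.
Mass of MgO per formula unit = 2.0000 × 40.304 = 80.608 g.
MgO wt% = 80.608 / 200.774 × 100 = 40.15%.

40.15 wt%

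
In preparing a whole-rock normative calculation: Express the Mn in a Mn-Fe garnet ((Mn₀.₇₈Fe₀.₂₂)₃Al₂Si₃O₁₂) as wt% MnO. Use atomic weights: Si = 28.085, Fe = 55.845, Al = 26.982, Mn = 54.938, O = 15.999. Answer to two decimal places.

33.49 wt%

M((Mn₀.₇₈Fe₀.₂₂)₃Al₂Si₃O₁₂) = 495.620 g/mol; M(MnO) = 70.937 g/mol.
Moles MnO per formula unit = 2.34 Mn ÷ 1 = 2.3400.
MnO fraction = (2.3400 × 70.937) / 495.620 = 165.993/495.620 = 0.3349.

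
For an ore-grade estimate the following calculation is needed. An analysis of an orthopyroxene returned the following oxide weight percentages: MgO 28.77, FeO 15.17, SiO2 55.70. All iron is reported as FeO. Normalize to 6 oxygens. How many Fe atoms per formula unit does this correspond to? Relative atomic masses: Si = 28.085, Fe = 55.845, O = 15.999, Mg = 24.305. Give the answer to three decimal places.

28.77 wt% MgO ÷ 40.304 g/mol = 0.71382 mol, giving 0.71382 Mg and 0.71382 O.
15.17 wt% FeO ÷ 71.844 g/mol = 0.21115 mol, giving 0.21115 Fe and 0.21115 O.
55.70 wt% SiO2 ÷ 60.083 g/mol = 0.92705 mol, giving 0.92705 Si and 1.85410 O.
Oxygen sums to 2.77907; scaling by 6/2.77907 = 2.15900 puts the formula on 6 O.
Fe: 0.21115 × 2.15900 = 0.456 atoms per formula unit.

0.456 Fe apfu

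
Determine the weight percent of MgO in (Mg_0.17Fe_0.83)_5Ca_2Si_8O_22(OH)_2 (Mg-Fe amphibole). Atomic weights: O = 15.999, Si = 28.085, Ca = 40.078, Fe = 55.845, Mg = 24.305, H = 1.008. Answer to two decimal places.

M((Mg_0.17Fe_0.83)_5Ca_2Si_8O_22(OH)_2) = 943.244 g/mol; M(MgO) = 40.304 g/mol.
Moles MgO per formula unit = 0.85 Mg ÷ 1 = 0.8500.
MgO fraction = (0.8500 × 40.304) / 943.244 = 34.258/943.244 = 0.0363.

3.63 wt%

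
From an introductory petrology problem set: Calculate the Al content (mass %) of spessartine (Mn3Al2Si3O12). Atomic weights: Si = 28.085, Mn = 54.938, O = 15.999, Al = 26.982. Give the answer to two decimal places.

Formula mass = 3*54.938 + 2*26.982 + 3*28.085 + 12*15.999 = 495.021 g/mol, of which 53.964 g is Al.
So Al makes up 53.964/495.021 = 0.1090 of the mass, i.e. 10.90%.

10.90 mass %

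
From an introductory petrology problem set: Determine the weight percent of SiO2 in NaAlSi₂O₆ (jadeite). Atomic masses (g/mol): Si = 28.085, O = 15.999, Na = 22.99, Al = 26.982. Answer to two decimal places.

Formula mass = 202.136 g/mol.
2 Si → 2.0000 mol SiO2 per formula unit; M(SiO2) = 60.083, so SiO2 mass = 120.166 g.
120.166/202.136 × 100 = 59.45 wt%.

59.45 wt%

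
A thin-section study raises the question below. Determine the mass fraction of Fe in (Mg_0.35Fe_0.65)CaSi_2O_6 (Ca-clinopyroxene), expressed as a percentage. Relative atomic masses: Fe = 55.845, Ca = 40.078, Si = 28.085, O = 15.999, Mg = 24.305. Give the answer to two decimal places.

15.31 wt%

Molar mass of (Mg_0.35Fe_0.65)CaSi_2O_6: 0.35*24.305 + 0.65*55.845 + 1*40.078 + 2*28.085 + 6*15.999 = 237.048 g/mol.
Mass of Fe per formula unit: 0.65 × 55.845 = 36.299 g.
Weight fraction Fe = 36.299 / 237.048 = 0.1531.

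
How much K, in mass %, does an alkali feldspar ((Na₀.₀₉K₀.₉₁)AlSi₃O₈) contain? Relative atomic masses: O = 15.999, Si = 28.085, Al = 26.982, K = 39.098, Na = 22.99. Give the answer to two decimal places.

M((Na₀.₀₉K₀.₉₁)AlSi₃O₈) = 276.877 g/mol.
K contributes 0.91 × 39.098 = 35.579 g per mole.
35.579/276.877 = 0.1285 → 12.85%.

12.85 mass %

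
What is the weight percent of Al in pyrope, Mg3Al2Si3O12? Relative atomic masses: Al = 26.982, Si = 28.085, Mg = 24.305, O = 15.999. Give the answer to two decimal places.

Molar mass of Mg3Al2Si3O12: 3*24.305 + 2*26.982 + 3*28.085 + 12*15.999 = 403.122 g/mol.
Mass of Al per formula unit: 2 × 26.982 = 53.964 g.
Weight fraction Al = 53.964 / 403.122 = 0.1339.

13.39 mass %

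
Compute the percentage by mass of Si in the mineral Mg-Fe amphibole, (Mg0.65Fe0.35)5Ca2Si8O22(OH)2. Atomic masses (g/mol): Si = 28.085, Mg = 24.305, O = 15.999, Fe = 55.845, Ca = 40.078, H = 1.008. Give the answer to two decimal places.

25.90 wt%

Formula mass = 3.25*24.305 + 1.75*55.845 + 2*40.078 + 8*28.085 + 24*15.999 + 2*1.008 = 867.548 g/mol, of which 224.680 g is Si.
So Si makes up 224.680/867.548 = 0.2590 of the mass, i.e. 25.90%.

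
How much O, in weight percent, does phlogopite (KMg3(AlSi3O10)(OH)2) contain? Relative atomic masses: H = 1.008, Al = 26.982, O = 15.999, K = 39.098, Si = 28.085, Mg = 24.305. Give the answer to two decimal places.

M(KMg3(AlSi3O10)(OH)2) = 417.254 g/mol.
O contributes 12 × 15.999 = 191.988 g per mole.
191.988/417.254 = 0.4601 → 46.01%.

46.01 weight percent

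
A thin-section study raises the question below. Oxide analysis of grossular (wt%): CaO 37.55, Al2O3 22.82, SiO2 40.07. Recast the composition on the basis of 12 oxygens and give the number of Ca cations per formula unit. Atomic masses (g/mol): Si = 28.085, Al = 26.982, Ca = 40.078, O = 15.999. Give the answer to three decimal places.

3.004 Ca apfu

37.55 wt% CaO ÷ 56.077 g/mol = 0.66961 mol, giving 0.66961 Ca and 0.66961 O.
22.82 wt% Al2O3 ÷ 101.961 g/mol = 0.22381 mol, giving 0.44762 Al and 0.67143 O.
40.07 wt% SiO2 ÷ 60.083 g/mol = 0.66691 mol, giving 0.66691 Si and 1.33382 O.
Oxygen sums to 2.67486; scaling by 12/2.67486 = 4.48622 puts the formula on 12 O.
Ca: 0.66961 × 4.48622 = 3.004 atoms per formula unit.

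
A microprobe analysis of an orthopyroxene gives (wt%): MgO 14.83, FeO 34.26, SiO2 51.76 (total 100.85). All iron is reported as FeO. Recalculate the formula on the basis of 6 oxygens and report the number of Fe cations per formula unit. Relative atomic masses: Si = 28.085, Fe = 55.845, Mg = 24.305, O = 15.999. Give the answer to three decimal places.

1.114 Fe apfu

14.83 wt% MgO ÷ 40.304 g/mol = 0.36795 mol, giving 0.36795 Mg and 0.36795 O.
34.26 wt% FeO ÷ 71.844 g/mol = 0.47687 mol, giving 0.47687 Fe and 0.47687 O.
51.76 wt% SiO2 ÷ 60.083 g/mol = 0.86147 mol, giving 0.86147 Si and 1.72294 O.
Oxygen sums to 2.56776; scaling by 6/2.56776 = 2.33667 puts the formula on 6 O.
Fe: 0.47687 × 2.33667 = 1.114 atoms per formula unit.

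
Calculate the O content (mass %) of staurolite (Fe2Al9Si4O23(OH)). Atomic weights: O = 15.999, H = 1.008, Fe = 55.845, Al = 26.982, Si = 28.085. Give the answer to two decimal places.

45.08 mass %

M(Fe2Al9Si4O23(OH)) = 851.852 g/mol.
O contributes 24 × 15.999 = 383.976 g per mole.
383.976/851.852 = 0.4508 → 45.08%.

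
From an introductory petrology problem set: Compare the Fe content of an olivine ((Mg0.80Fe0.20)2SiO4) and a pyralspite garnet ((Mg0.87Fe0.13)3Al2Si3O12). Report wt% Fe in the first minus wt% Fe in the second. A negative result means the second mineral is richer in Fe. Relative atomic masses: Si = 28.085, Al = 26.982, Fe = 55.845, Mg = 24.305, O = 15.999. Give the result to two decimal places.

9.33 percentage points

First mineral: 22.338 g Fe in 153.307 g formula = 14.57 wt% Fe.
Second mineral: 21.780 g Fe in 415.423 g formula = 5.24 wt% Fe.
14.57% − 5.24% gives a difference of 9.33 percentage points.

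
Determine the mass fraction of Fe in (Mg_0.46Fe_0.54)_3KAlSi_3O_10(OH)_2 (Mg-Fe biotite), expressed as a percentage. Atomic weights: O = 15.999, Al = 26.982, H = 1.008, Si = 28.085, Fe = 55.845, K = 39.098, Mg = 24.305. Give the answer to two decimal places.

M((Mg_0.46Fe_0.54)_3KAlSi_3O_10(OH)_2) = 468.349 g/mol.
Fe contributes 1.62 × 55.845 = 90.469 g per mole.
90.469/468.349 = 0.1932 → 19.32%.

19.32 weight percent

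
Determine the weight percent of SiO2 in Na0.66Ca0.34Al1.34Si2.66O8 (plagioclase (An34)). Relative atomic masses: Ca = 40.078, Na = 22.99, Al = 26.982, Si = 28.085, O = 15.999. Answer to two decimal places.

M(Na0.66Ca0.34Al1.34Si2.66O8) = 267.654 g/mol; M(SiO2) = 60.083 g/mol.
Moles SiO2 per formula unit = 2.66 Si ÷ 1 = 2.6600.
SiO2 fraction = (2.6600 × 60.083) / 267.654 = 159.821/267.654 = 0.5971.

59.71 wt%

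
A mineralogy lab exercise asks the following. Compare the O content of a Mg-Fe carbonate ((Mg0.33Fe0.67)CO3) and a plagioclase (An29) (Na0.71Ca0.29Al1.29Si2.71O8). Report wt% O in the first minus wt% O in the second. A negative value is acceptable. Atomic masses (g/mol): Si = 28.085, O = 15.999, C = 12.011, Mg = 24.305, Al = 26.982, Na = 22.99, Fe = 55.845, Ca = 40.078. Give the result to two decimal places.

M((Mg0.33Fe0.67)CO3) = 105.445 g/mol, so wt% O = 47.997/105.445 × 100 = 45.52%.
M(Na0.71Ca0.29Al1.29Si2.71O8) = 266.855 g/mol, so wt% O = 127.992/266.855 × 100 = 47.96%.
45.52 − 47.96 = -2.44 pp.

-2.44 percentage points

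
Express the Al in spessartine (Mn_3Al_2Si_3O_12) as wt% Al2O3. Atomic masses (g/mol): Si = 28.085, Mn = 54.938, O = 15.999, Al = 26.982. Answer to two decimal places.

20.60 wt%

Molar mass of Mn_3Al_2Si_3O_12 = 3*54.938 + 2*26.982 + 3*28.085 + 12*15.999 = 495.021 g/mol.
Each formula unit contains 2 Al, equivalent to 2/2 = 1.0000 mol Al2O3.
M(Al2O3) = 2×26.982 + 3×15.999 = 101.961 g/mol.
Mass of Al2O3 per formula unit = 1.0000 × 101.961 = 101.961 g.
Al2O3 wt% = 101.961 / 495.021 × 100 = 20.60%.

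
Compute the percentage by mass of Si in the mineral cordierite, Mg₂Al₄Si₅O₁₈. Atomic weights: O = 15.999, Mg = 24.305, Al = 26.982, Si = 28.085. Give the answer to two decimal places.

Molar mass of Mg₂Al₄Si₅O₁₈: 2·24.305 + 4·26.982 + 5·28.085 + 18·15.999 = 584.945 g/mol.
Mass of Si per formula unit: 5 × 28.085 = 140.425 g.
Weight fraction Si = 140.425 / 584.945 = 0.2401.

24.01 wt%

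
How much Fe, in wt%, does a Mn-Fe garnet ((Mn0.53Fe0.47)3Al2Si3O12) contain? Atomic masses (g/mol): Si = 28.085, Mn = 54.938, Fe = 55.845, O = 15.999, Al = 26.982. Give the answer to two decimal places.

M((Mn0.53Fe0.47)3Al2Si3O12) = 496.300 g/mol.
Fe contributes 1.41 × 55.845 = 78.741 g per mole.
78.741/496.300 = 0.1587 → 15.87%.

15.87 wt%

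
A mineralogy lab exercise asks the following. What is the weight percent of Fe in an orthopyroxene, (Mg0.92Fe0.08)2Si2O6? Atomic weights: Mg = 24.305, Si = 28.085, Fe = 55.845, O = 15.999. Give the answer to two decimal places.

4.34 wt%

M((Mg0.92Fe0.08)2Si2O6) = 205.820 g/mol.
Fe contributes 0.16 × 55.845 = 8.935 g per mole.
8.935/205.820 = 0.0434 → 4.34%.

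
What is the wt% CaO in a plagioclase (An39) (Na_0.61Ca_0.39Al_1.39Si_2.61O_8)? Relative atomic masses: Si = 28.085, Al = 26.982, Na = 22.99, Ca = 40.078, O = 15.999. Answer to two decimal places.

8.15 wt%

M(Na_0.61Ca_0.39Al_1.39Si_2.61O_8) = 268.453 g/mol; M(CaO) = 56.077 g/mol.
Moles CaO per formula unit = 0.39 Ca ÷ 1 = 0.3900.
CaO fraction = (0.3900 × 56.077) / 268.453 = 21.870/268.453 = 0.0815.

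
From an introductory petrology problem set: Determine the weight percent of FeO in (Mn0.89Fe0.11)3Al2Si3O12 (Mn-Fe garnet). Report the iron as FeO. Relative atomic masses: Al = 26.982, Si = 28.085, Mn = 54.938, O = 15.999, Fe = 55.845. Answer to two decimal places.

4.79 wt%

Molar mass of (Mn0.89Fe0.11)3Al2Si3O12 = 2.67×54.938 + 0.33×55.845 + 2×26.982 + 3×28.085 + 12×15.999 = 495.320 g/mol.
Each formula unit contains 0.33 Fe, equivalent to 0.33/1 = 0.3300 mol FeO.
M(FeO) = 1×55.845 + 1×15.999 = 71.844 g/mol.
Mass of FeO per formula unit = 0.3300 × 71.844 = 23.709 g.
FeO wt% = 23.709 / 495.320 × 100 = 4.79%.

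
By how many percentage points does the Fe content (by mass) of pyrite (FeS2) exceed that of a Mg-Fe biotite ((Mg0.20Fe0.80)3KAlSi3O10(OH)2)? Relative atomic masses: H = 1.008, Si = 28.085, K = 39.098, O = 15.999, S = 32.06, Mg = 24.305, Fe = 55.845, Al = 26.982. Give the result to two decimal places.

19.36 percentage points

First mineral: 55.845 g Fe in 119.965 g formula = 46.55 wt% Fe.
Second mineral: 134.028 g Fe in 492.950 g formula = 27.19 wt% Fe.
46.55% − 27.19% gives a difference of 19.36 percentage points.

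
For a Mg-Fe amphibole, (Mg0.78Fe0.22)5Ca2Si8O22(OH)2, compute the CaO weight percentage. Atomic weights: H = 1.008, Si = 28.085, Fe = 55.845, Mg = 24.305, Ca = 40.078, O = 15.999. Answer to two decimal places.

Molar mass of (Mg0.78Fe0.22)5Ca2Si8O22(OH)2 = 3.90*24.305 + 1.10*55.845 + 2*40.078 + 8*28.085 + 24*15.999 + 2*1.008 = 847.047 g/mol.
Each formula unit contains 2 Ca, equivalent to 2/1 = 2.0000 mol CaO.
M(CaO) = 1×40.078 + 1×15.999 = 56.077 g/mol.
Mass of CaO per formula unit = 2.0000 × 56.077 = 112.154 g.
CaO wt% = 112.154 / 847.047 × 100 = 13.24%.

13.24 wt%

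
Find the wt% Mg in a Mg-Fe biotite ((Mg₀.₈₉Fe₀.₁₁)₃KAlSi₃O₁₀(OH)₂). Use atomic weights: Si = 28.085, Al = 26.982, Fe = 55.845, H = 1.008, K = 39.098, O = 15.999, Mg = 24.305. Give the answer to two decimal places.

15.17 wt%

M((Mg₀.₈₉Fe₀.₁₁)₃KAlSi₃O₁₀(OH)₂) = 427.662 g/mol.
Mg contributes 2.67 × 24.305 = 64.894 g per mole.
64.894/427.662 = 0.1517 → 15.17%.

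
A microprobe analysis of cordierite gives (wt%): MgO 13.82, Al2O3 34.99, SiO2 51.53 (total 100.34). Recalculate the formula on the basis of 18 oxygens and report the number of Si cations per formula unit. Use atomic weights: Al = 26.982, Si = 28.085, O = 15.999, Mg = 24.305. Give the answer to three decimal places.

MgO (M=40.304): mol = 0.34289; Mg = 0.34289, O = 0.34289.
Al2O3 (M=101.961): mol = 0.34317; Al = 0.68634, O = 1.02951.
SiO2 (M=60.083): mol = 0.85765; Si = 0.85765, O = 1.71530.
ΣO = 3.08770; factor = 18/ΣO = 5.82958.
Si apfu = 0.85765 × 5.82958 = 5.000.

5.000 Si apfu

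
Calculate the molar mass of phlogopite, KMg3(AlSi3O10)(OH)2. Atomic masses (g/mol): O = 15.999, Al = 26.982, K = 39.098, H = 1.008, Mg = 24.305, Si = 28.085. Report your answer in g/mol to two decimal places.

417.25 g/mol

M = 1*39.098 + 3*24.305 + 1*26.982 + 3*28.085 + 12*15.999 + 2*1.008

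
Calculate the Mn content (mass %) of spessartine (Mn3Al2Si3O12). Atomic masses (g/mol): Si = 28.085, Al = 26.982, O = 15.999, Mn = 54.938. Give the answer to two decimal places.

Molar mass of Mn3Al2Si3O12: 3×54.938 + 2×26.982 + 3×28.085 + 12×15.999 = 495.021 g/mol.
Mass of Mn per formula unit: 3 × 54.938 = 164.814 g.
Weight fraction Mn = 164.814 / 495.021 = 0.3329.

33.29 mass %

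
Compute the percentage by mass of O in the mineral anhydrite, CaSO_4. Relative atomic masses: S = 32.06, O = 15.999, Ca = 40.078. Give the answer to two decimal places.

47.01 mass %

Molar mass of CaSO_4: 1·40.078 + 1·32.06 + 4·15.999 = 136.134 g/mol.
Mass of O per formula unit: 4 × 15.999 = 63.996 g.
Weight fraction O = 63.996 / 136.134 = 0.4701.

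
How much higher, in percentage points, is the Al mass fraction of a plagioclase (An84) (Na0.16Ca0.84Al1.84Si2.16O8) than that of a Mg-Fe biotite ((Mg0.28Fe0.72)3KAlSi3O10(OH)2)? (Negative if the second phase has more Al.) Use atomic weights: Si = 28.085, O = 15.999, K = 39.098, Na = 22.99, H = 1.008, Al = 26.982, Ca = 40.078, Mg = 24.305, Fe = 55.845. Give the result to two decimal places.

12.45 percentage points

First mineral: 49.647 g Al in 275.646 g formula = 18.01 wt% Al.
Second mineral: 26.982 g Al in 485.380 g formula = 5.56 wt% Al.
18.01% − 5.56% gives a difference of 12.45 percentage points.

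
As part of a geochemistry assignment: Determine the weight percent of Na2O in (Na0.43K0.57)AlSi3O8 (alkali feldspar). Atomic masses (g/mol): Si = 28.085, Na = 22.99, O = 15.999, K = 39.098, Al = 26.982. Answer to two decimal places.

4.91 wt%

M((Na0.43K0.57)AlSi3O8) = 271.401 g/mol; M(Na2O) = 61.979 g/mol.
Moles Na2O per formula unit = 0.43 Na ÷ 2 = 0.2150.
Na2O fraction = (0.2150 × 61.979) / 271.401 = 13.325/271.401 = 0.0491.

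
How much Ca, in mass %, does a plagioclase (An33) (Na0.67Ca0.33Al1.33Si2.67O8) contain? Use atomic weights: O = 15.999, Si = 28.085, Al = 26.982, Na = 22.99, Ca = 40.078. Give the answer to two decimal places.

Formula mass = 0.67·22.99 + 0.33·40.078 + 1.33·26.982 + 2.67·28.085 + 8·15.999 = 267.494 g/mol, of which 13.226 g is Ca.
So Ca makes up 13.226/267.494 = 0.0494 of the mass, i.e. 4.94%.

4.94 mass %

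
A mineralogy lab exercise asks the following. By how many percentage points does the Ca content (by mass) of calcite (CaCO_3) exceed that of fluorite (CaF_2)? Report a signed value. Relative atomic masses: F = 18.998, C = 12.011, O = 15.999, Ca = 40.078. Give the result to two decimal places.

-11.29 percentage points

Ca in CaCO_3: molar mass 100.086 g/mol; 1×40.078 = 40.078 g → 40.04 wt%.
Ca in CaF_2: molar mass 78.074 g/mol; 1×40.078 = 40.078 g → 51.33 wt%.
Difference = 40.04 − 51.33 = -11.29 percentage points.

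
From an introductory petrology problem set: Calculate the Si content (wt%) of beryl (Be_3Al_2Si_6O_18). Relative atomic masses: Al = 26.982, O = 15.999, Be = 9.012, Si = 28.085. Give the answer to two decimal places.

Formula mass = 3*9.012 + 2*26.982 + 6*28.085 + 18*15.999 = 537.492 g/mol, of which 168.510 g is Si.
So Si makes up 168.510/537.492 = 0.3135 of the mass, i.e. 31.35%.

31.35 wt%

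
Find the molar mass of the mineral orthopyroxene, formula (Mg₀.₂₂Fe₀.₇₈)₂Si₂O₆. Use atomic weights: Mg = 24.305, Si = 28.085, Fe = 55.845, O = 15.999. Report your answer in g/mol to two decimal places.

The formula mass is the sum 0.44×24.305 + 1.56×55.845 + 2×28.085 + 6×15.999.

249.98 g/mol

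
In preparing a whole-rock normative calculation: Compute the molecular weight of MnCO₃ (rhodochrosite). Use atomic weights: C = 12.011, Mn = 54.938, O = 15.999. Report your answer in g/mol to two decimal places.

114.95 g/mol

The formula mass is the sum 1×54.938 + 1×12.011 + 3×15.999.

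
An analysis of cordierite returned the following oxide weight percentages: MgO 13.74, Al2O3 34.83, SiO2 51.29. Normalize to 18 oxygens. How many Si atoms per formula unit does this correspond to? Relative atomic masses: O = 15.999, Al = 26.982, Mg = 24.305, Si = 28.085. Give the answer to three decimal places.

5.000 Si apfu

MgO: 13.74/40.304 = 0.34091 mol → 0.34091 mol Mg, 0.34091 mol O.
Al2O3: 34.83/101.961 = 0.34160 mol → 0.68320 mol Al, 1.02480 mol O.
SiO2: 51.29/60.083 = 0.85365 mol → 0.85365 mol Si, 1.70730 mol O.
Total oxygen = 3.07301 mol. Normalization factor = 18/3.07301 = 5.85745.
Si per 18 O = 0.85365 × 5.85745 = 5.000.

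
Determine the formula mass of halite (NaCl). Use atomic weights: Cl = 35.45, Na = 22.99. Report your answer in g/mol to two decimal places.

M = 1×22.99 + 1×35.45

58.44 g/mol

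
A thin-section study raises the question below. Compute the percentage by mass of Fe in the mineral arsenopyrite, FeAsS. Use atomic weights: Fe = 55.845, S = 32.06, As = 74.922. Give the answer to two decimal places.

M(FeAsS) = 162.827 g/mol.
Fe contributes 1 × 55.845 = 55.845 g per mole.
55.845/162.827 = 0.3430 → 34.30%.

34.30 wt%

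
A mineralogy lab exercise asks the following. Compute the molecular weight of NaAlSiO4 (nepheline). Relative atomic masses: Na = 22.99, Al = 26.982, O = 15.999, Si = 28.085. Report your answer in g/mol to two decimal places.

142.05 g/mol

Na: 1 × 22.99 = 22.9900
Al: 1 × 26.982 = 26.9820
Si: 1 × 28.085 = 28.0850
O: 4 × 15.999 = 63.9960
Summing the contributions gives the formula mass.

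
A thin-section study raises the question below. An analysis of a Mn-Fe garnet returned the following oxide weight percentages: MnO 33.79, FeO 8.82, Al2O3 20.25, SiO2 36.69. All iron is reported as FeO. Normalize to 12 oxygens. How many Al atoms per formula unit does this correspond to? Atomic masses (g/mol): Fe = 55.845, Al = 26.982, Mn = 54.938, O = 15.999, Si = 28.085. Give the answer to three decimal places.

1.973 Al apfu

MnO (M=70.937): mol = 0.47634; Mn = 0.47634, O = 0.47634.
FeO (M=71.844): mol = 0.12277; Fe = 0.12277, O = 0.12277.
Al2O3 (M=101.961): mol = 0.19861; Al = 0.39722, O = 0.59583.
SiO2 (M=60.083): mol = 0.61066; Si = 0.61066, O = 1.22132.
ΣO = 2.41626; factor = 12/ΣO = 4.96635.
Al apfu = 0.39722 × 4.96635 = 1.973.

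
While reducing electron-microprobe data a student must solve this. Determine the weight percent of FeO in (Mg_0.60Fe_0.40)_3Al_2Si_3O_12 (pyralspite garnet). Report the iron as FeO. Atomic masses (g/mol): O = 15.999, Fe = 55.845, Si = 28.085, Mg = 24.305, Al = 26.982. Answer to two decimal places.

M((Mg_0.60Fe_0.40)_3Al_2Si_3O_12) = 440.970 g/mol; M(FeO) = 71.844 g/mol.
Moles FeO per formula unit = 1.20 Fe ÷ 1 = 1.2000.
FeO fraction = (1.2000 × 71.844) / 440.970 = 86.213/440.970 = 0.1955.

19.55 wt%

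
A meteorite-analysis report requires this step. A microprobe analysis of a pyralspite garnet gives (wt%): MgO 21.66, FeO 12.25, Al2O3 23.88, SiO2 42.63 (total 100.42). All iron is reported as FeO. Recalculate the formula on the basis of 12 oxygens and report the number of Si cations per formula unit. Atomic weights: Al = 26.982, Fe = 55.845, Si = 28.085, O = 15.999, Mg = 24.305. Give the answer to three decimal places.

3.009 Si apfu

MgO: 21.66/40.304 = 0.53742 mol → 0.53742 mol Mg, 0.53742 mol O.
FeO: 12.25/71.844 = 0.17051 mol → 0.17051 mol Fe, 0.17051 mol O.
Al2O3: 23.88/101.961 = 0.23421 mol → 0.46842 mol Al, 0.70263 mol O.
SiO2: 42.63/60.083 = 0.70952 mol → 0.70952 mol Si, 1.41904 mol O.
Total oxygen = 2.82960 mol. Normalization factor = 12/2.82960 = 4.24088.
Si per 12 O = 0.70952 × 4.24088 = 3.009.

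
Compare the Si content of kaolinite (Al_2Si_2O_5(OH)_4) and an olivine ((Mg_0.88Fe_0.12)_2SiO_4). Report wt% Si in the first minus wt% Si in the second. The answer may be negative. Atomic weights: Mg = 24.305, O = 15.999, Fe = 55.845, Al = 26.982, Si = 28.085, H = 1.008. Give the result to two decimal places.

Si in Al_2Si_2O_5(OH)_4: molar mass 258.157 g/mol; 2×28.085 = 56.170 g → 21.76 wt%.
Si in (Mg_0.88Fe_0.12)_2SiO_4: molar mass 148.261 g/mol; 1×28.085 = 28.085 g → 18.94 wt%.
Difference = 21.76 − 18.94 = 2.82 percentage points.

2.82 percentage points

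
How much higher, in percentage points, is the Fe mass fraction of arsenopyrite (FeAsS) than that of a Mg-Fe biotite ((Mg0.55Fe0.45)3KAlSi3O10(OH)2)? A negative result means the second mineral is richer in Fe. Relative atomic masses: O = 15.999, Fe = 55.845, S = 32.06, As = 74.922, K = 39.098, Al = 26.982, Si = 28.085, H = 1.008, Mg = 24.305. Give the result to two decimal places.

M(FeAsS) = 162.827 g/mol, so wt% Fe = 55.845/162.827 × 100 = 34.30%.
M((Mg0.55Fe0.45)3KAlSi3O10(OH)2) = 459.833 g/mol, so wt% Fe = 75.391/459.833 × 100 = 16.40%.
34.30 − 16.40 = 17.90 pp.

17.90 percentage points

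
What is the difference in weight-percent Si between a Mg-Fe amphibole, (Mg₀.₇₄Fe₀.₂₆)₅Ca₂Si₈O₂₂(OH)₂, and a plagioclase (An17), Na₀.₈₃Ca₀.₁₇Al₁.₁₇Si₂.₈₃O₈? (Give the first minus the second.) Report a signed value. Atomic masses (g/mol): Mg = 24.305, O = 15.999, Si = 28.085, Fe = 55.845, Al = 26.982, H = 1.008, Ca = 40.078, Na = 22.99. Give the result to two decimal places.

Si in (Mg₀.₇₄Fe₀.₂₆)₅Ca₂Si₈O₂₂(OH)₂: molar mass 853.355 g/mol; 8×28.085 = 224.680 g → 26.33 wt%.
Si in Na₀.₈₃Ca₀.₁₇Al₁.₁₇Si₂.₈₃O₈: molar mass 264.936 g/mol; 2.83×28.085 = 79.481 g → 30.00 wt%.
Difference = 26.33 − 30.00 = -3.67 percentage points.

-3.67 percentage points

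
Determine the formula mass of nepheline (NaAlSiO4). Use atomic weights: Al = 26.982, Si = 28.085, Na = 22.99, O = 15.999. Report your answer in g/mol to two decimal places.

142.05 g/mol

Na: 1 × 22.99 = 22.9900
Al: 1 × 26.982 = 26.9820
Si: 1 × 28.085 = 28.0850
O: 4 × 15.999 = 63.9960
Summing the contributions gives the formula mass.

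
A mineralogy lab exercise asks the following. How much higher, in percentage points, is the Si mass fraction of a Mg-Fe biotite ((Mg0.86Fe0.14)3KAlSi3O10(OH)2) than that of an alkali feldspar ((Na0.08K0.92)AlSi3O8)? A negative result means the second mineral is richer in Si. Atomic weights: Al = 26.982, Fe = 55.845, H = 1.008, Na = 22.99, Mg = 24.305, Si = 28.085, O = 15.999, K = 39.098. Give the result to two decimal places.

-10.84 percentage points

Si in (Mg0.86Fe0.14)3KAlSi3O10(OH)2: molar mass 430.501 g/mol; 3×28.085 = 84.255 g → 19.57 wt%.
Si in (Na0.08K0.92)AlSi3O8: molar mass 277.038 g/mol; 3×28.085 = 84.255 g → 30.41 wt%.
Difference = 19.57 − 30.41 = -10.84 percentage points.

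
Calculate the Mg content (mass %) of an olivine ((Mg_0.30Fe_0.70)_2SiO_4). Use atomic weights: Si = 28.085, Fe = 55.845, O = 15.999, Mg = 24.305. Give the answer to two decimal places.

Formula mass = 0.60*24.305 + 1.40*55.845 + 1*28.085 + 4*15.999 = 184.847 g/mol, of which 14.583 g is Mg.
So Mg makes up 14.583/184.847 = 0.0789 of the mass, i.e. 7.89%.

7.89 mass %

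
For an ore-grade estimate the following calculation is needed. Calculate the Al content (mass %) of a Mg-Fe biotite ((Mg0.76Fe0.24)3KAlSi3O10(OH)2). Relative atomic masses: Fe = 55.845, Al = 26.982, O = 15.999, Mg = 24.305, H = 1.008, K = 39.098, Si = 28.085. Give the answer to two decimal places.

Formula mass = 2.28×24.305 + 0.72×55.845 + 1×39.098 + 1×26.982 + 3×28.085 + 12×15.999 + 2×1.008 = 439.963 g/mol, of which 26.982 g is Al.
So Al makes up 26.982/439.963 = 0.0613 of the mass, i.e. 6.13%.

6.13 mass %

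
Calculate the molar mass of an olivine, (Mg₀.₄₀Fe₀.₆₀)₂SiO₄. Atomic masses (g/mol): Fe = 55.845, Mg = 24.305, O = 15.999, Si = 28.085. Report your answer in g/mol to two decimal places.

178.54 g/mol

M = 0.80*24.305 + 1.20*55.845 + 1*28.085 + 4*15.999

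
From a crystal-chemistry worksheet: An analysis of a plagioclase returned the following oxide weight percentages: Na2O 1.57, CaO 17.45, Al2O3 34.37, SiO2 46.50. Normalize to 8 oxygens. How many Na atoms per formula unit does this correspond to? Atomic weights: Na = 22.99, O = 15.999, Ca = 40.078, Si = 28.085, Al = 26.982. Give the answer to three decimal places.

1.57 wt% Na2O ÷ 61.979 g/mol = 0.02533 mol, giving 0.05066 Na and 0.02533 O.
17.45 wt% CaO ÷ 56.077 g/mol = 0.31118 mol, giving 0.31118 Ca and 0.31118 O.
34.37 wt% Al2O3 ÷ 101.961 g/mol = 0.33709 mol, giving 0.67418 Al and 1.01127 O.
46.50 wt% SiO2 ÷ 60.083 g/mol = 0.77393 mol, giving 0.77393 Si and 1.54786 O.
Oxygen sums to 2.89564; scaling by 8/2.89564 = 2.76277 puts the formula on 8 O.
Na: 0.05066 × 2.76277 = 0.140 atoms per formula unit.

0.140 Na apfu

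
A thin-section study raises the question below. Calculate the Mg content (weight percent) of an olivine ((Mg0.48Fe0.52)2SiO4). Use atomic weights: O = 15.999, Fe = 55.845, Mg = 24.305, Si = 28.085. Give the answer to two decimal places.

13.45 weight percent

Molar mass of (Mg0.48Fe0.52)2SiO4: 0.96·24.305 + 1.04·55.845 + 1·28.085 + 4·15.999 = 173.493 g/mol.
Mass of Mg per formula unit: 0.96 × 24.305 = 23.333 g.
Weight fraction Mg = 23.333 / 173.493 = 0.1345.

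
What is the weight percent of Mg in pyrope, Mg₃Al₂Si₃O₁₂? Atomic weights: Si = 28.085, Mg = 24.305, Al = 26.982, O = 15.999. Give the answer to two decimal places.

18.09 weight percent

Formula mass = 3×24.305 + 2×26.982 + 3×28.085 + 12×15.999 = 403.122 g/mol, of which 72.915 g is Mg.
So Mg makes up 72.915/403.122 = 0.1809 of the mass, i.e. 18.09%.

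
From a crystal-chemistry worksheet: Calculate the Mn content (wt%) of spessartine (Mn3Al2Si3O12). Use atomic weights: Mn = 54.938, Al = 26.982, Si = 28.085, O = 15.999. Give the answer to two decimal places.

Molar mass of Mn3Al2Si3O12: 3×54.938 + 2×26.982 + 3×28.085 + 12×15.999 = 495.021 g/mol.
Mass of Mn per formula unit: 3 × 54.938 = 164.814 g.
Weight fraction Mn = 164.814 / 495.021 = 0.3329.

33.29 wt%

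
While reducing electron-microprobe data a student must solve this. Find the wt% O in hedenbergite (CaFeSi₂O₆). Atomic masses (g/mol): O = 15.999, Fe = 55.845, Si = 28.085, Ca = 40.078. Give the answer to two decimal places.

38.69 mass %

Formula mass = 1*40.078 + 1*55.845 + 2*28.085 + 6*15.999 = 248.087 g/mol, of which 95.994 g is O.
So O makes up 95.994/248.087 = 0.3869 of the mass, i.e. 38.69%.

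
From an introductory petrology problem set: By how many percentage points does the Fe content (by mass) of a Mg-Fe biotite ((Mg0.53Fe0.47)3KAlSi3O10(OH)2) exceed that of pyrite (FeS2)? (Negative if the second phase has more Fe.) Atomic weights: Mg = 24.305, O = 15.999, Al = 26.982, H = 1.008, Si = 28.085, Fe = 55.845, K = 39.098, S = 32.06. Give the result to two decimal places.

-29.50 percentage points

M((Mg0.53Fe0.47)3KAlSi3O10(OH)2) = 461.725 g/mol, so wt% Fe = 78.741/461.725 × 100 = 17.05%.
M(FeS2) = 119.965 g/mol, so wt% Fe = 55.845/119.965 × 100 = 46.55%.
17.05 − 46.55 = -29.50 pp.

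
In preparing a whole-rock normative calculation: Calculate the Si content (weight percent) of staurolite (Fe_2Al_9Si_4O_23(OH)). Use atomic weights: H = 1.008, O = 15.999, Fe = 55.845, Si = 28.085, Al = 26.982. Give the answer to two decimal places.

13.19 weight percent

Molar mass of Fe_2Al_9Si_4O_23(OH): 2*55.845 + 9*26.982 + 4*28.085 + 24*15.999 + 1*1.008 = 851.852 g/mol.
Mass of Si per formula unit: 4 × 28.085 = 112.340 g.
Weight fraction Si = 112.340 / 851.852 = 0.1319.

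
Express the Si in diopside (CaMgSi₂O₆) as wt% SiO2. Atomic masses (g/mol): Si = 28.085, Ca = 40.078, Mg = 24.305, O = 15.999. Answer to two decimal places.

Formula mass = 216.547 g/mol.
2 Si → 2.0000 mol SiO2 per formula unit; M(SiO2) = 60.083, so SiO2 mass = 120.166 g.
120.166/216.547 × 100 = 55.49 wt%.

55.49 wt%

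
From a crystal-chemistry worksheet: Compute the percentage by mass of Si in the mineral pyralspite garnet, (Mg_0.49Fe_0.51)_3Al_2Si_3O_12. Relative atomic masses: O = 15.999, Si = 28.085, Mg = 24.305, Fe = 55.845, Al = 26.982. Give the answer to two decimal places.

Molar mass of (Mg_0.49Fe_0.51)_3Al_2Si_3O_12: 1.47×24.305 + 1.53×55.845 + 2×26.982 + 3×28.085 + 12×15.999 = 451.378 g/mol.
Mass of Si per formula unit: 3 × 28.085 = 84.255 g.
Weight fraction Si = 84.255 / 451.378 = 0.1867.

18.67 weight percent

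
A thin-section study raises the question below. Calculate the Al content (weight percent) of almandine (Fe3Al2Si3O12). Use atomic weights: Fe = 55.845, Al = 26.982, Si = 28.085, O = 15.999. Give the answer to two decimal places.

Molar mass of Fe3Al2Si3O12: 3×55.845 + 2×26.982 + 3×28.085 + 12×15.999 = 497.742 g/mol.
Mass of Al per formula unit: 2 × 26.982 = 53.964 g.
Weight fraction Al = 53.964 / 497.742 = 0.1084.

10.84 weight percent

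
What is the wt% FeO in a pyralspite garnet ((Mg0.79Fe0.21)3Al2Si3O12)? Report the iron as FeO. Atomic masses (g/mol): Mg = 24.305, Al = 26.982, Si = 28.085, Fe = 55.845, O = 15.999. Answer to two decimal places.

Formula mass = 422.992 g/mol.
0.63 Fe → 0.6300 mol FeO per formula unit; M(FeO) = 71.844, so FeO mass = 45.262 g.
45.262/422.992 × 100 = 10.70 wt%.

10.70 wt%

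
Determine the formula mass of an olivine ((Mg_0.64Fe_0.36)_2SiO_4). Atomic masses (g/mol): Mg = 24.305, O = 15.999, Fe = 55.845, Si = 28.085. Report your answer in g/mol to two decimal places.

163.40 g/mol

M = 1.28×24.305 + 0.72×55.845 + 1×28.085 + 4×15.999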